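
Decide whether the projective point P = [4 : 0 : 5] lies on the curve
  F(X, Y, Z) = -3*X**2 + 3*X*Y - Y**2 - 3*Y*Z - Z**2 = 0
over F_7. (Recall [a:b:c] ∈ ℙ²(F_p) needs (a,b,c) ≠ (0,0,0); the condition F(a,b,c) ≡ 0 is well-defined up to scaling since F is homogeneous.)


F(4,0,5) ≡ 4 (mod 7); P is NOT on the curve.

Evaluate F(4, 0, 5) term-by-term (mod 7).
  -3*X**2 ↦ -3·16·1·1 = -48
  3*X*Y ↦ 3·4·0·1 = 0
  -Y**2 ↦ -1·1·0·1 = 0
  -3*Y*Z ↦ -3·1·0·5 = 0
  -Z**2 ↦ -1·1·1·25 = -25
Sum: F(4, 0, 5) = (-48) + (0) + (0) + (0) + (-25) = -73.
Reducing mod 7: -73 ≡ 4 (mod 7).
Since F(a, b, c) ≡ 4 ≠ 0 (mod 7), P does NOT lie on the curve.


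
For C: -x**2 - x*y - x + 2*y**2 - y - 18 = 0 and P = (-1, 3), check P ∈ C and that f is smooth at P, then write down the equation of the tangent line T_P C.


Tangent line at P: -2*x + 12*y - 38 = 0.

Step 1: f(-1, 3) = 0, so P lies on C.
Step 2: partial derivatives
  f_x(x, y) = -2*x - y - 1, f_y(x, y) = -x + 4*y - 1.
  f_x(P) = -2, f_y(P) = 12 (gradient nonzero, so P is smooth).
Step 3: tangent line at P: -2·(x − -1) + 12·(y − 3) = 0.
Expanding: -2*x + 12*y - 38 = 0.


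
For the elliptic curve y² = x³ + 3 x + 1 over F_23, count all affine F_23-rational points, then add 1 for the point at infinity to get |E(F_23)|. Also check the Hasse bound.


Affine points = {(0, 1), (0, 22), (4, 10), (4, 13), (5, 7), (5, 16), (8, 10), (8, 13), (11, 10), (11, 13), (13, 11), (13, 12), (14, 2), (14, 21)}; affine count = 14; |E(F_23)| = 15.

Discriminant check: Δ ∝ 4a³ + 27b² = 4·3³ + 27·1² = 4·27 + 27·1 ≡ 20 (mod 23). Nonzero ⇒ E is nonsingular.
For each x ∈ F_23, compute rhs = x³ + 3·x + 1 mod 23, then count y ∈ F_23 with y² ≡ rhs.
  x = 0: rhs = 1, matching y values: 1, 22 (2 points).
  x = 1: rhs = 5, matching y values: none (0 points).
  x = 2: rhs = 15, matching y values: none (0 points).
  x = 3: rhs = 14, matching y values: none (0 points).
  x = 4: rhs = 8, matching y values: 10, 13 (2 points).
  x = 5: rhs = 3, matching y values: 7, 16 (2 points).
  x = 6: rhs = 5, matching y values: none (0 points).
  x = 7: rhs = 20, matching y values: none (0 points).
  x = 8: rhs = 8, matching y values: 10, 13 (2 points).
  x = 9: rhs = 21, matching y values: none (0 points).
  x = 10: rhs = 19, matching y values: none (0 points).
  x = 11: rhs = 8, matching y values: 10, 13 (2 points).
  x = 12: rhs = 17, matching y values: none (0 points).
  x = 13: rhs = 6, matching y values: 11, 12 (2 points).
  x = 14: rhs = 4, matching y values: 2, 21 (2 points).
  x = 15: rhs = 17, matching y values: none (0 points).
  x = 16: rhs = 5, matching y values: none (0 points).
  x = 17: rhs = 20, matching y values: none (0 points).
  x = 18: rhs = 22, matching y values: none (0 points).
  x = 19: rhs = 17, matching y values: none (0 points).
  x = 20: rhs = 11, matching y values: none (0 points).
  x = 21: rhs = 10, matching y values: none (0 points).
  x = 22: rhs = 20, matching y values: none (0 points).
Total affine count: 14.
Full point count |E(F_23)| = 14 + 1 = 15.
Hasse bound: |15 − (23+1)| = |-9| = 9 ≤ 2√23 ≈ 9.5917 ✓.


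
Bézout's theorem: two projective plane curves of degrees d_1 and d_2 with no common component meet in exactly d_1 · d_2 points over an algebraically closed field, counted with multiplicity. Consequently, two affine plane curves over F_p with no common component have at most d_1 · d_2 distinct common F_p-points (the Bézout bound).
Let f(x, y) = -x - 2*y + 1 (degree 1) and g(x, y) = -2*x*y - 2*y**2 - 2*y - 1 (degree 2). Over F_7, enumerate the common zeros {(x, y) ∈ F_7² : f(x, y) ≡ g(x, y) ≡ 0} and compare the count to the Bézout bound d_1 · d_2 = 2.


Common zeros: ∅; count = 0; Bézout bound = 2.

deg(f) = 1, deg(g) = 2, so Bézout bound = 2.
Scan x ∈ F_7. For each x, list the y ∈ F_7 with f(x, y) ≡ 0 and those with g(x, y) ≡ 0 (mod 7); the common zeros in that column are the intersection.
  x = 0: f ≡ 0 at y ∈ {4}; g ≡ 0 at y ∈ ∅; common: ∅.
  x = 1: f ≡ 0 at y ∈ {0}; g ≡ 0 at y ∈ {1, 4}; common: ∅.
  x = 2: f ≡ 0 at y ∈ {3}; g ≡ 0 at y ∈ {2}; common: ∅.
  x = 3: f ≡ 0 at y ∈ {6}; g ≡ 0 at y ∈ {5}; common: ∅.
  x = 4: f ≡ 0 at y ∈ {2}; g ≡ 0 at y ∈ {3, 6}; common: ∅.
  x = 5: f ≡ 0 at y ∈ {5}; g ≡ 0 at y ∈ ∅; common: ∅.
  x = 6: f ≡ 0 at y ∈ {1}; g ≡ 0 at y ∈ ∅; common: ∅.
Collecting: common zeros = ∅, so the count is 0.
Comparison with the Bézout bound: 0 ≤ 2 = deg(f)·deg(g), as expected for curves with no common component (the affine F_7-count falls short of the bound because intersections may lie at infinity, over extension fields, or carry multiplicity).


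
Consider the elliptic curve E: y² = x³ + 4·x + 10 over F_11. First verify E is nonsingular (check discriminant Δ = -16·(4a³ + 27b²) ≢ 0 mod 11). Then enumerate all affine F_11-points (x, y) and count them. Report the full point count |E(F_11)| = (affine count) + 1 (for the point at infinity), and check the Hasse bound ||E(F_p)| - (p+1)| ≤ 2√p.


Affine points = {(1, 2), (1, 9), (2, 2), (2, 9), (3, 4), (3, 7), (5, 1), (5, 10), (8, 2), (8, 9), (9, 4), (9, 7), (10, 4), (10, 7)}; affine count = 14; |E(F_11)| = 15.

Discriminant check: Δ ∝ 4a³ + 27b² = 4·4³ + 27·10² = 4·64 + 27·100 ≡ 8 (mod 11). Nonzero ⇒ E is nonsingular.
For each x ∈ F_11, compute rhs = x³ + 4·x + 10 mod 11, then count y ∈ F_11 with y² ≡ rhs.
  x = 0: rhs = 10, matching y values: none (0 points).
  x = 1: rhs = 4, matching y values: 2, 9 (2 points).
  x = 2: rhs = 4, matching y values: 2, 9 (2 points).
  x = 3: rhs = 5, matching y values: 4, 7 (2 points).
  x = 4: rhs = 2, matching y values: none (0 points).
  x = 5: rhs = 1, matching y values: 1, 10 (2 points).
  x = 6: rhs = 8, matching y values: none (0 points).
  x = 7: rhs = 7, matching y values: none (0 points).
  x = 8: rhs = 4, matching y values: 2, 9 (2 points).
  x = 9: rhs = 5, matching y values: 4, 7 (2 points).
  x = 10: rhs = 5, matching y values: 4, 7 (2 points).
Total affine count: 14.
Full point count |E(F_11)| = 14 + 1 = 15.
Hasse bound: |15 − (11+1)| = |3| = 3 ≤ 2√11 ≈ 6.6332 ✓.


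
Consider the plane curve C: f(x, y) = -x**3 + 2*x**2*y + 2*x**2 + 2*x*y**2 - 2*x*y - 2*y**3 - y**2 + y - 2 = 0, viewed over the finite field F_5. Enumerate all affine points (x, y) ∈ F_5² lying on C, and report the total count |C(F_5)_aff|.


Affine F_5-points: {(0, 2), (3, 1), (4, 3), (4, 4)}; count = 4.

For each of the 25 pairs (x, y) ∈ F_5², evaluate f(x, y) mod 5. Record the zeros.
  x = 0: [0↦3, 1↦1, 2↦0, 3↦3, 4↦3]  zeros at y ∈ {2}
  x = 1: [0↦4, 1↦4, 2↦4, 3↦2, 4↦1]  zeros at y ∈ ∅
  x = 2: [0↦3, 1↦4, 2↦4, 3↦1, 4↦3]  zeros at y ∈ ∅
  x = 3: [0↦4, 1↦0, 2↦4, 3↦4, 4↦3]  zeros at y ∈ {1}
  x = 4: [0↦1, 1↦1, 2↦3, 3↦0, 4↦0]  zeros at y ∈ {3, 4}
Collecting zeros: affine points = {(0, 2), (3, 1), (4, 3), (4, 4)}.
Total count |C(F_5)_aff| = 4.


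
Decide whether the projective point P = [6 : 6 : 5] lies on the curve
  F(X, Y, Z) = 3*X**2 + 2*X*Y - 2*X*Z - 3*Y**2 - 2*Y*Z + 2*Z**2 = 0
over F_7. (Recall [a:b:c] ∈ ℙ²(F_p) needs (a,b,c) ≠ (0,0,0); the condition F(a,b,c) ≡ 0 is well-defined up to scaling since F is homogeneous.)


F(6,6,5) ≡ 2 (mod 7); P is NOT on the curve.

Evaluate F(6, 6, 5) term-by-term (mod 7).
  3*X**2 ↦ 3·36·1·1 = 108
  2*X*Y ↦ 2·6·6·1 = 72
  -2*X*Z ↦ -2·6·1·5 = -60
  -3*Y**2 ↦ -3·1·36·1 = -108
  -2*Y*Z ↦ -2·1·6·5 = -60
  2*Z**2 ↦ 2·1·1·25 = 50
Sum: F(6, 6, 5) = (108) + (72) + (-60) + (-108) + (-60) + (50) = 2.
Reducing mod 7: 2 ≡ 2 (mod 7).
Since F(a, b, c) ≡ 2 ≠ 0 (mod 7), P does NOT lie on the curve.


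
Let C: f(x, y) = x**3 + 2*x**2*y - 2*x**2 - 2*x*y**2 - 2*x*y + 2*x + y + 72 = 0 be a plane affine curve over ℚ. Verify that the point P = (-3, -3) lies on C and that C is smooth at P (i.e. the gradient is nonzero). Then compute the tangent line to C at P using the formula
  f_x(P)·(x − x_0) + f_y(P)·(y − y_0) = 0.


Tangent line at P: 65*x - 11*y + 162 = 0.

Step 1: f(-3, -3) = 0, so P lies on C.
Step 2: partial derivatives
  f_x(x, y) = 3*x**2 + 4*x*y - 4*x - 2*y**2 - 2*y + 2, f_y(x, y) = 2*x**2 - 4*x*y - 2*x + 1.
  f_x(P) = 65, f_y(P) = -11 (gradient nonzero, so P is smooth).
Step 3: tangent line at P: 65·(x − -3) + -11·(y − -3) = 0.
Expanding: 65*x - 11*y + 162 = 0.


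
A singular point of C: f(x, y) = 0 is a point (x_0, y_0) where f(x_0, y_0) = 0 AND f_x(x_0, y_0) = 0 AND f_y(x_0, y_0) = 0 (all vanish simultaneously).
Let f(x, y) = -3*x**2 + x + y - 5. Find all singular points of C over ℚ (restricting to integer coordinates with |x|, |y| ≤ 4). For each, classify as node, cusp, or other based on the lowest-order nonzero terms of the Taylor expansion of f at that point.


No singular points in the scanned grid; C is smooth there.

Compute partial derivatives:
  f_x = 1 - 6*x.
  f_y = 1.
f_y = 1 is a nonzero constant, so f_y never vanishes: no point (x, y) can satisfy f = f_x = f_y = 0. In particular no (x, y) ∈ {−4, ..., 4}² is singular; the curve is smooth.


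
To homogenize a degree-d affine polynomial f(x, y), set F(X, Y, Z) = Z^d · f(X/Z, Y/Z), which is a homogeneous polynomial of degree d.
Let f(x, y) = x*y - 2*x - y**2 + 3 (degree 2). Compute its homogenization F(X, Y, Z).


F(X, Y, Z) = X*Y - 2*X*Z - Y**2 + 3*Z**2

deg(f) = 2.
Substitute x = X/Z, y = Y/Z into f, then multiply by Z^2.
  monomial 1·x^1·y^1 ↦ 1·X^1·Y^1·Z^0.
  monomial -2·x^1·y^0 ↦ -2·X^1·Y^0·Z^1.
  monomial -1·x^0·y^2 ↦ -1·X^0·Y^2·Z^0.
  monomial 3·x^0·y^0 ↦ 3·X^0·Y^0·Z^2.
Collecting: F(X, Y, Z) = X*Y - 2*X*Z - Y**2 + 3*Z**2.


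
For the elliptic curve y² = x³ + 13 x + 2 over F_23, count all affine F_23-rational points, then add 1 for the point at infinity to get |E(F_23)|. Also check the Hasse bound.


Affine points = {(0, 5), (0, 18), (1, 4), (1, 19), (2, 6), (2, 17), (4, 7), (4, 16), (5, 10), (5, 13), (11, 2), (11, 21), (12, 0), (19, 1), (19, 22)}; affine count = 15; |E(F_23)| = 16.

Discriminant check: Δ ∝ 4a³ + 27b² = 4·13³ + 27·2² = 4·2197 + 27·4 ≡ 18 (mod 23). Nonzero ⇒ E is nonsingular.
For each x ∈ F_23, compute rhs = x³ + 13·x + 2 mod 23, then count y ∈ F_23 with y² ≡ rhs.
  x = 0: rhs = 2, matching y values: 5, 18 (2 points).
  x = 1: rhs = 16, matching y values: 4, 19 (2 points).
  x = 2: rhs = 13, matching y values: 6, 17 (2 points).
  x = 3: rhs = 22, matching y values: none (0 points).
  x = 4: rhs = 3, matching y values: 7, 16 (2 points).
  x = 5: rhs = 8, matching y values: 10, 13 (2 points).
  x = 6: rhs = 20, matching y values: none (0 points).
  x = 7: rhs = 22, matching y values: none (0 points).
  x = 8: rhs = 20, matching y values: none (0 points).
  x = 9: rhs = 20, matching y values: none (0 points).
  x = 10: rhs = 5, matching y values: none (0 points).
  x = 11: rhs = 4, matching y values: 2, 21 (2 points).
  x = 12: rhs = 0, matching y values: 0 (1 points).
  x = 13: rhs = 22, matching y values: none (0 points).
  x = 14: rhs = 7, matching y values: none (0 points).
  x = 15: rhs = 7, matching y values: none (0 points).
  x = 16: rhs = 5, matching y values: none (0 points).
  x = 17: rhs = 7, matching y values: none (0 points).
  x = 18: rhs = 19, matching y values: none (0 points).
  x = 19: rhs = 1, matching y values: 1, 22 (2 points).
  x = 20: rhs = 5, matching y values: none (0 points).
  x = 21: rhs = 14, matching y values: none (0 points).
  x = 22: rhs = 11, matching y values: none (0 points).
Total affine count: 15.
Full point count |E(F_23)| = 15 + 1 = 16.
Hasse bound: |16 − (23+1)| = |-8| = 8 ≤ 2√23 ≈ 9.5917 ✓.


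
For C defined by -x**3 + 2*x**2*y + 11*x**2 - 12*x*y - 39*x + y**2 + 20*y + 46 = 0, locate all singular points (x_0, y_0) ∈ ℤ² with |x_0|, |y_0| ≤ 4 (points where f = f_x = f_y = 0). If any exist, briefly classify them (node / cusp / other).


Singular points: {(3, -1)}; classification: cusp.

Compute partial derivatives:
  f_x = -3*x**2 + 4*x*y + 22*x - 12*y - 39.
  f_y = 2*x**2 - 12*x + 2*y + 20.
Scan x_0 ∈ {−4, ..., 4}. For each x_0, f_y(x_0, y) is a polynomial in y; find its integer roots y ∈ {−4, ..., 4}, then test f_x and f at those candidates.
  x = -4: f_y(-4, y) = 2*y + 100; no integer root y with |y| ≤ 4.
  x = -3: f_y(-3, y) = 2*y + 74; no integer root y with |y| ≤ 4.
  x = -2: f_y(-2, y) = 2*y + 52; no integer root y with |y| ≤ 4.
  x = -1: f_y(-1, y) = 2*y + 34; no integer root y with |y| ≤ 4.
  x = 0: f_y(0, y) = 2*y + 20; no integer root y with |y| ≤ 4.
  x = 1: f_y(1, y) = 2*y + 10; no integer root y with |y| ≤ 4.
  x = 2: f_y(2, y) = 2*y + 4; vanishes at y ∈ {-2}. (2, -2): f_x = 1 ≠ 0.
  x = 3: f_y(3, y) = 2*y + 2; vanishes at y ∈ {-1}. (3, -1): f_x = 0, f = 0 — SINGULAR.
  x = 4: f_y(4, y) = 2*y + 4; vanishes at y ∈ {-2}. (4, -2): f_x = -7 ≠ 0.
Only singular point on the grid: (3, -1).
Classify: substitute x = 3 + u, y = -1 + v and expand: f = -u**3 + 2*u**2*v + v**2.
No constant or linear terms (consistent with a singular point). Quadratic part: v**2. Cubic part: -u**3 + 2*u**2*v.
The quadratic part v**2 is a perfect square, so there is a single (double) tangent line v = 0, i.e. y = -1. Restricting the cubic part to that line (v = 0) leaves -u**3 ≠ 0, so f is not divisible by v and the branch is v² ≈ u**3 to lowest order — this is a cusp.
Classification: cusp.


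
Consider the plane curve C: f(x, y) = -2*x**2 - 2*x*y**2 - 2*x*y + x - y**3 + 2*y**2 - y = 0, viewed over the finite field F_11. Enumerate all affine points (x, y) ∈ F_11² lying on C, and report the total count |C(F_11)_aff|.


Affine F_11-points: {(0, 0), (0, 1), (1, 4), (2, 3), (3, 3), (3, 5), (3, 10), (4, 1), (6, 0), (6, 5), (6, 7), (7, 4), (10, 7)}; count = 13.

For each of the 121 pairs (x, y) ∈ F_11², evaluate f(x, y) mod 11. Record the zeros.
  x = 0: [0↦0, 1↦0, 2↦9, 3↦10, 4↦8, 5↦8, 6↦4, 7↦1, 8↦4, 9↦7, 10↦4]  zeros at y ∈ {0, 1}
  x = 1: [0↦10, 1↦6, 2↦7, 3↦7, 4↦0, 5↦2, 6↦7, 7↦9, 8↦2, 9↦2, 10↦3]  zeros at y ∈ {4}
  x = 2: [0↦5, 1↦8, 2↦1, 3↦0, 4↦10, 5↦3, 6↦6, 7↦2, 8↦7, 9↦4, 10↦9]  zeros at y ∈ {3}
  x = 3: [0↦7, 1↦6, 2↦2, 3↦0, 4↦5, 5↦0, 6↦1, 7↦2, 8↦8, 9↦2, 10↦0]  zeros at y ∈ {3, 5, 10}
  x = 4: [0↦5, 1↦0, 2↦10, 3↦7, 4↦7, 5↦4, 6↦3, 7↦9, 8↦5, 9↦7, 10↦9]  zeros at y ∈ {1}
  x = 5: [0↦10, 1↦1, 2↦3, 3↦10, 4↦5, 5↦4, 6↦1, 7↦1, 8↦9, 9↦8, 10↦3]  zeros at y ∈ ∅
  x = 6: [0↦0, 1↦9, 2↦3, 3↦9, 4↦10, 5↦0, 6↦6, 7↦0, 8↦9, 9↦5, 10↦4]  zeros at y ∈ {0, 5, 7}
  x = 7: [0↦8, 1↦2, 2↦10, 3↦4, 4↦0, 5↦3, 6↦7, 7↦6, 8↦5, 9↦9, 10↦1]  zeros at y ∈ {4}
  x = 8: [0↦1, 1↦2, 2↦2, 3↦6, 4↦8, 5↦2, 6↦4, 7↦8, 8↦8, 9↦9, 10↦5]  zeros at y ∈ ∅
  x = 9: [0↦1, 1↦9, 2↦1, 3↦4, 4↦1, 5↦8, 6↦8, 7↦6, 8↦7, 9↦5, 10↦5]  zeros at y ∈ ∅
  x = 10: [0↦8, 1↦1, 2↦7, 3↦9, 4↦1, 5↦10, 6↦8, 7↦0, 8↦2, 9↦8, 10↦1]  zeros at y ∈ {7}
Collecting zeros: affine points = {(0, 0), (0, 1), (1, 4), (2, 3), (3, 3), (3, 5), (3, 10), (4, 1), (6, 0), (6, 5), (6, 7), (7, 4), (10, 7)}.
Total count |C(F_11)_aff| = 13.


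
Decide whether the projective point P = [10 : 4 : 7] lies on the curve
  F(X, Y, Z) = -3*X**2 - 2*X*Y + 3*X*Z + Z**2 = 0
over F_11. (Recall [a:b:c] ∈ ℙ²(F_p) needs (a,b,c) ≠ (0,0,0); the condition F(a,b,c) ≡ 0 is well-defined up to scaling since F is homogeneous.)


F(10,4,7) ≡ 0 (mod 11); P is on the curve.

Evaluate F(10, 4, 7) term-by-term (mod 11).
  -3*X**2 ↦ -3·100·1·1 = -300
  -2*X*Y ↦ -2·10·4·1 = -80
  3*X*Z ↦ 3·10·1·7 = 210
  Z**2 ↦ 1·1·1·49 = 49
Sum: F(10, 4, 7) = (-300) + (-80) + (210) + (49) = -121.
Reducing mod 11: -121 ≡ 0 (mod 11).
Since F(a, b, c) ≡ 0 (mod 11), P lies on the curve.


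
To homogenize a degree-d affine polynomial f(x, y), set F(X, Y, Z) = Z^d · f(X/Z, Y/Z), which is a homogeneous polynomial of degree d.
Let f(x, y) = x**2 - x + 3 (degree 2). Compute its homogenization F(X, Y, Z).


F(X, Y, Z) = X**2 - X*Z + 3*Z**2

deg(f) = 2.
Substitute x = X/Z, y = Y/Z into f, then multiply by Z^2.
  monomial 1·x^2·y^0 ↦ 1·X^2·Y^0·Z^0.
  monomial -1·x^1·y^0 ↦ -1·X^1·Y^0·Z^1.
  monomial 3·x^0·y^0 ↦ 3·X^0·Y^0·Z^2.
Collecting: F(X, Y, Z) = X**2 - X*Z + 3*Z**2.


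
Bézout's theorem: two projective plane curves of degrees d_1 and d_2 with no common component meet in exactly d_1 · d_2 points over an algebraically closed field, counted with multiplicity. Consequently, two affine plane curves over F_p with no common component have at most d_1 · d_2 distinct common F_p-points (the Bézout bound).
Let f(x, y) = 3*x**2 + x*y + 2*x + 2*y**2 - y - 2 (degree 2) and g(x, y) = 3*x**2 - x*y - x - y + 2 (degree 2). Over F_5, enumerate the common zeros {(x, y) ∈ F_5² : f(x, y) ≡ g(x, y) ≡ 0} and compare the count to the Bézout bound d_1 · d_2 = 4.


Common zeros: {(2, 4)}; count = 1; Bézout bound = 4.

deg(f) = 2, deg(g) = 2, so Bézout bound = 4.
Scan x ∈ F_5. For each x, list the y ∈ F_5 with f(x, y) ≡ 0 and those with g(x, y) ≡ 0 (mod 5); the common zeros in that column are the intersection.
  x = 0: f ≡ 0 at y ∈ ∅; g ≡ 0 at y ∈ {2}; common: ∅.
  x = 1: f ≡ 0 at y ∈ {1, 4}; g ≡ 0 at y ∈ {2}; common: ∅.
  x = 2: f ≡ 0 at y ∈ {3, 4}; g ≡ 0 at y ∈ {4}; common: {4}.
  x = 3: f ≡ 0 at y ∈ {1, 3}; g ≡ 0 at y ∈ {4}; common: ∅.
  x = 4: f ≡ 0 at y ∈ ∅; g ≡ 0 at y ∈ ∅; common: ∅.
Collecting: common zeros = {(2, 4)}, so the count is 1.
Comparison with the Bézout bound: 1 ≤ 4 = deg(f)·deg(g), as expected for curves with no common component (the affine F_5-count falls short of the bound because intersections may lie at infinity, over extension fields, or carry multiplicity).


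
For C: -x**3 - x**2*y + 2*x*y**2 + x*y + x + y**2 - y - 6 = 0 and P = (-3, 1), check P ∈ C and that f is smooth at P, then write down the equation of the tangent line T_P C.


Tangent line at P: -17*x - 23*y - 28 = 0.

Step 1: f(-3, 1) = 0, so P lies on C.
Step 2: partial derivatives
  f_x(x, y) = -3*x**2 - 2*x*y + 2*y**2 + y + 1, f_y(x, y) = -x**2 + 4*x*y + x + 2*y - 1.
  f_x(P) = -17, f_y(P) = -23 (gradient nonzero, so P is smooth).
Step 3: tangent line at P: -17·(x − -3) + -23·(y − 1) = 0.
Expanding: -17*x - 23*y - 28 = 0.


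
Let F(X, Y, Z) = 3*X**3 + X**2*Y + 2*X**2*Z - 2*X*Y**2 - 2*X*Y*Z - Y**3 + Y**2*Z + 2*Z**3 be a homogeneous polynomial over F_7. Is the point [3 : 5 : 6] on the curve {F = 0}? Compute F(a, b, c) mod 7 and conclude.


F(3,5,6) ≡ 4 (mod 7); P is NOT on the curve.

Evaluate F(3, 5, 6) term-by-term (mod 7).
  3*X**3 ↦ 3·27·1·1 = 81
  X**2*Y ↦ 1·9·5·1 = 45
  2*X**2*Z ↦ 2·9·1·6 = 108
  -2*X*Y**2 ↦ -2·3·25·1 = -150
  -2*X*Y*Z ↦ -2·3·5·6 = -180
  -Y**3 ↦ -1·1·125·1 = -125
  Y**2*Z ↦ 1·1·25·6 = 150
  2*Z**3 ↦ 2·1·1·216 = 432
Sum: F(3, 5, 6) = (81) + (45) + (108) + (-150) + (-180) + (-125) + (150) + (432) = 361.
Reducing mod 7: 361 ≡ 4 (mod 7).
Since F(a, b, c) ≡ 4 ≠ 0 (mod 7), P does NOT lie on the curve.


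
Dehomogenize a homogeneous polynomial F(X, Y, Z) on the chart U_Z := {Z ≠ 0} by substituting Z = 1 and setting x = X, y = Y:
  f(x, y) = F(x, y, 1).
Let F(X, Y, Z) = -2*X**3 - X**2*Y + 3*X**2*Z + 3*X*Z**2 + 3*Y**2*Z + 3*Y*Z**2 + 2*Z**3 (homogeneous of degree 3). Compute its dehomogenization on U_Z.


f(x, y) = -2*x**3 - x**2*y + 3*x**2 + 3*x + 3*y**2 + 3*y + 2

On U_Z we set Z = 1. Each monomial c·X^i·Y^j·Z^k in F becomes c·x^i·y^j·1^k = c·x^i·y^j.
Substituting Z = 1: F(X, Y, 1) = -2*x**3 - x**2*y + 3*x**2 + 3*x + 3*y**2 + 3*y + 2.
Note: deg(f) ≤ deg(F) = 3; strict inequality happens when F is divisible by Z (lost terms).


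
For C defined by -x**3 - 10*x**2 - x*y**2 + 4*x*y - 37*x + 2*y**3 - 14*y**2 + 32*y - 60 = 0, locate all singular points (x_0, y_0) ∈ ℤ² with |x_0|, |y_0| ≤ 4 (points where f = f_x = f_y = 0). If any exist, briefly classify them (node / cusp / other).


Singular points: {(-3, 2)}; classification: node.

Compute partial derivatives:
  f_x = -3*x**2 - 20*x - y**2 + 4*y - 37.
  f_y = -2*x*y + 4*x + 6*y**2 - 28*y + 32.
Scan x_0 ∈ {−4, ..., 4}. For each x_0, f_y(x_0, y) is a polynomial in y; find its integer roots y ∈ {−4, ..., 4}, then test f_x and f at those candidates.
  x = -4: f_y(-4, y) = 6*y**2 - 20*y + 16; vanishes at y ∈ {2}. (-4, 2): f_x = -1 ≠ 0.
  x = -3: f_y(-3, y) = 6*y**2 - 22*y + 20; vanishes at y ∈ {2}. (-3, 2): f_x = 0, f = 0 — SINGULAR.
  x = -2: f_y(-2, y) = 6*y**2 - 24*y + 24; vanishes at y ∈ {2}. (-2, 2): f_x = -5 ≠ 0.
  x = -1: f_y(-1, y) = 6*y**2 - 26*y + 28; vanishes at y ∈ {2}. (-1, 2): f_x = -16 ≠ 0.
  x = 0: f_y(0, y) = 6*y**2 - 28*y + 32; vanishes at y ∈ {2}. (0, 2): f_x = -33 ≠ 0.
  x = 1: f_y(1, y) = 6*y**2 - 30*y + 36; vanishes at y ∈ {2, 3}. (1, 2): f_x = -56 ≠ 0; (1, 3): f_x = -57 ≠ 0.
  x = 2: f_y(2, y) = 6*y**2 - 32*y + 40; vanishes at y ∈ {2}. (2, 2): f_x = -85 ≠ 0.
  x = 3: f_y(3, y) = 6*y**2 - 34*y + 44; vanishes at y ∈ {2}. (3, 2): f_x = -120 ≠ 0.
  x = 4: f_y(4, y) = 6*y**2 - 36*y + 48; vanishes at y ∈ {2, 4}. (4, 2): f_x = -161 ≠ 0; (4, 4): f_x = -165 ≠ 0.
Only singular point on the grid: (-3, 2).
Classify: substitute x = -3 + u, y = 2 + v and expand: f = -u**3 - u**2 - u*v**2 + 2*v**3 + v**2.
No constant or linear terms (consistent with a singular point). Quadratic part: -u**2 + v**2. Cubic part: -u**3 - u*v**2 + 2*v**3.
The quadratic part v**2 - u**2 = (v − u)(v + u) splits into two distinct linear factors, so there are two distinct tangent lines y − 2 = ±(x − -3) — this is a node (ordinary double point).
Classification: node.


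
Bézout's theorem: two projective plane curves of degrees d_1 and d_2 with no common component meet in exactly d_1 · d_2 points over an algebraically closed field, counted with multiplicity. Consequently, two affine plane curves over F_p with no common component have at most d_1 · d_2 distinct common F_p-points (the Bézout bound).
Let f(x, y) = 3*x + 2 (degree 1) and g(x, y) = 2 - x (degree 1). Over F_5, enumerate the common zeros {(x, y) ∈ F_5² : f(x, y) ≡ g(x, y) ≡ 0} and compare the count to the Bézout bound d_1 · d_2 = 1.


Common zeros: ∅; count = 0; Bézout bound = 1.

deg(f) = 1, deg(g) = 1, so Bézout bound = 1.
Scan x ∈ F_5. For each x, list the y ∈ F_5 with f(x, y) ≡ 0 and those with g(x, y) ≡ 0 (mod 5); the common zeros in that column are the intersection.
  x = 0: f ≡ 0 at y ∈ ∅; g ≡ 0 at y ∈ ∅; common: ∅.
  x = 1: f ≡ 0 at y ∈ {0, 1, 2, 3, 4}; g ≡ 0 at y ∈ ∅; common: ∅.
  x = 2: f ≡ 0 at y ∈ ∅; g ≡ 0 at y ∈ {0, 1, 2, 3, 4}; common: ∅.
  x = 3: f ≡ 0 at y ∈ ∅; g ≡ 0 at y ∈ ∅; common: ∅.
  x = 4: f ≡ 0 at y ∈ ∅; g ≡ 0 at y ∈ ∅; common: ∅.
Collecting: common zeros = ∅, so the count is 0.
Comparison with the Bézout bound: 0 ≤ 1 = deg(f)·deg(g), as expected for curves with no common component (the affine F_5-count falls short of the bound because intersections may lie at infinity, over extension fields, or carry multiplicity).


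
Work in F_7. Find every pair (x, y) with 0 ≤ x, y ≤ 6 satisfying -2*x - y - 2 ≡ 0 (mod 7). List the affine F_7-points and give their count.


Affine F_7-points: {(0, 5), (1, 3), (2, 1), (3, 6), (4, 4), (5, 2), (6, 0)}; count = 7.

For each of the 49 pairs (x, y) ∈ F_7², evaluate f(x, y) mod 7. Record the zeros.
  x = 0: [0↦5, 1↦4, 2↦3, 3↦2, 4↦1, 5↦0, 6↦6]  zeros at y ∈ {5}
  x = 1: [0↦3, 1↦2, 2↦1, 3↦0, 4↦6, 5↦5, 6↦4]  zeros at y ∈ {3}
  x = 2: [0↦1, 1↦0, 2↦6, 3↦5, 4↦4, 5↦3, 6↦2]  zeros at y ∈ {1}
  x = 3: [0↦6, 1↦5, 2↦4, 3↦3, 4↦2, 5↦1, 6↦0]  zeros at y ∈ {6}
  x = 4: [0↦4, 1↦3, 2↦2, 3↦1, 4↦0, 5↦6, 6↦5]  zeros at y ∈ {4}
  x = 5: [0↦2, 1↦1, 2↦0, 3↦6, 4↦5, 5↦4, 6↦3]  zeros at y ∈ {2}
  x = 6: [0↦0, 1↦6, 2↦5, 3↦4, 4↦3, 5↦2, 6↦1]  zeros at y ∈ {0}
Collecting zeros: affine points = {(0, 5), (1, 3), (2, 1), (3, 6), (4, 4), (5, 2), (6, 0)}.
Total count |C(F_7)_aff| = 7.


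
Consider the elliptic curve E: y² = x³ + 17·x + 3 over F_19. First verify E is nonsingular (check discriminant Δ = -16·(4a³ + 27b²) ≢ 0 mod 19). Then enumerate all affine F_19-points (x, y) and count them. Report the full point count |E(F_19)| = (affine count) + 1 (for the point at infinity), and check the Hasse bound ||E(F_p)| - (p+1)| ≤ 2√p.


Affine points = {(2, 8), (2, 11), (3, 9), (3, 10), (5, 2), (5, 17), (6, 6), (6, 13), (7, 3), (7, 16), (8, 9), (8, 10), (9, 7), (9, 12), (11, 1), (11, 18), (12, 4), (12, 15), (15, 2), (15, 17), (16, 1), (16, 18), (18, 2), (18, 17)}; affine count = 24; |E(F_19)| = 25.

Discriminant check: Δ ∝ 4a³ + 27b² = 4·17³ + 27·3² = 4·4913 + 27·9 ≡ 2 (mod 19). Nonzero ⇒ E is nonsingular.
For each x ∈ F_19, compute rhs = x³ + 17·x + 3 mod 19, then count y ∈ F_19 with y² ≡ rhs.
  x = 0: rhs = 3, matching y values: none (0 points).
  x = 1: rhs = 2, matching y values: none (0 points).
  x = 2: rhs = 7, matching y values: 8, 11 (2 points).
  x = 3: rhs = 5, matching y values: 9, 10 (2 points).
  x = 4: rhs = 2, matching y values: none (0 points).
  x = 5: rhs = 4, matching y values: 2, 17 (2 points).
  x = 6: rhs = 17, matching y values: 6, 13 (2 points).
  x = 7: rhs = 9, matching y values: 3, 16 (2 points).
  x = 8: rhs = 5, matching y values: 9, 10 (2 points).
  x = 9: rhs = 11, matching y values: 7, 12 (2 points).
  x = 10: rhs = 14, matching y values: none (0 points).
  x = 11: rhs = 1, matching y values: 1, 18 (2 points).
  x = 12: rhs = 16, matching y values: 4, 15 (2 points).
  x = 13: rhs = 8, matching y values: none (0 points).
  x = 14: rhs = 2, matching y values: none (0 points).
  x = 15: rhs = 4, matching y values: 2, 17 (2 points).
  x = 16: rhs = 1, matching y values: 1, 18 (2 points).
  x = 17: rhs = 18, matching y values: none (0 points).
  x = 18: rhs = 4, matching y values: 2, 17 (2 points).
Total affine count: 24.
Full point count |E(F_19)| = 24 + 1 = 25.
Hasse bound: |25 − (19+1)| = |5| = 5 ≤ 2√19 ≈ 8.7178 ✓.


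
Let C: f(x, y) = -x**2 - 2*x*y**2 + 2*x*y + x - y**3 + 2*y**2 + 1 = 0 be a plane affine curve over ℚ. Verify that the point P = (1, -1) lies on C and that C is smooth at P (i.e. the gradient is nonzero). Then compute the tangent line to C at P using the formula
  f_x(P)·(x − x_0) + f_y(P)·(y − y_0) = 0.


Tangent line at P: -5*x - y + 4 = 0.

Step 1: f(1, -1) = 0, so P lies on C.
Step 2: partial derivatives
  f_x(x, y) = -2*x - 2*y**2 + 2*y + 1, f_y(x, y) = -4*x*y + 2*x - 3*y**2 + 4*y.
  f_x(P) = -5, f_y(P) = -1 (gradient nonzero, so P is smooth).
Step 3: tangent line at P: -5·(x − 1) + -1·(y − -1) = 0.
Expanding: -5*x - y + 4 = 0.


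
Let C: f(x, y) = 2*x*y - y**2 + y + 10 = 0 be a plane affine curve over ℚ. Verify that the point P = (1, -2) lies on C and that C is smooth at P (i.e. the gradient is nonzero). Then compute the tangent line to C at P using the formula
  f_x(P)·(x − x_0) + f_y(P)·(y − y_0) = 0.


Tangent line at P: -4*x + 7*y + 18 = 0.

Step 1: f(1, -2) = 0, so P lies on C.
Step 2: partial derivatives
  f_x(x, y) = 2*y, f_y(x, y) = 2*x - 2*y + 1.
  f_x(P) = -4, f_y(P) = 7 (gradient nonzero, so P is smooth).
Step 3: tangent line at P: -4·(x − 1) + 7·(y − -2) = 0.
Expanding: -4*x + 7*y + 18 = 0.


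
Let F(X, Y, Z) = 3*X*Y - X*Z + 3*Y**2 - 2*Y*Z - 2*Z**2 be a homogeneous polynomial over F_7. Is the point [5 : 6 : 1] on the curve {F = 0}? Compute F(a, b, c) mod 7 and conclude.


F(5,6,1) ≡ 4 (mod 7); P is NOT on the curve.

Evaluate F(5, 6, 1) term-by-term (mod 7).
  3*X*Y ↦ 3·5·6·1 = 90
  -X*Z ↦ -1·5·1·1 = -5
  3*Y**2 ↦ 3·1·36·1 = 108
  -2*Y*Z ↦ -2·1·6·1 = -12
  -2*Z**2 ↦ -2·1·1·1 = -2
Sum: F(5, 6, 1) = (90) + (-5) + (108) + (-12) + (-2) = 179.
Reducing mod 7: 179 ≡ 4 (mod 7).
Since F(a, b, c) ≡ 4 ≠ 0 (mod 7), P does NOT lie on the curve.


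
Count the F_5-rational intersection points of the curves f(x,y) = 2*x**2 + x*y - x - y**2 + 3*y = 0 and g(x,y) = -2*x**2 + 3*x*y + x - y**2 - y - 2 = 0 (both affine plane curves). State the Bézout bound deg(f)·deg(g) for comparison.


Common zeros: {(3, 1)}; count = 1; Bézout bound = 4.

deg(f) = 2, deg(g) = 2, so Bézout bound = 4.
Scan x ∈ F_5. For each x, list the y ∈ F_5 with f(x, y) ≡ 0 and those with g(x, y) ≡ 0 (mod 5); the common zeros in that column are the intersection.
  x = 0: f ≡ 0 at y ∈ {0, 3}; g ≡ 0 at y ∈ ∅; common: ∅.
  x = 1: f ≡ 0 at y ∈ {2}; g ≡ 0 at y ∈ ∅; common: ∅.
  x = 2: f ≡ 0 at y ∈ {1, 4}; g ≡ 0 at y ∈ ∅; common: ∅.
  x = 3: f ≡ 0 at y ∈ {0, 1}; g ≡ 0 at y ∈ {1, 2}; common: {1}.
  x = 4: f ≡ 0 at y ∈ {3, 4}; g ≡ 0 at y ∈ {0, 1}; common: ∅.
Collecting: common zeros = {(3, 1)}, so the count is 1.
Comparison with the Bézout bound: 1 ≤ 4 = deg(f)·deg(g), as expected for curves with no common component (the affine F_5-count falls short of the bound because intersections may lie at infinity, over extension fields, or carry multiplicity).


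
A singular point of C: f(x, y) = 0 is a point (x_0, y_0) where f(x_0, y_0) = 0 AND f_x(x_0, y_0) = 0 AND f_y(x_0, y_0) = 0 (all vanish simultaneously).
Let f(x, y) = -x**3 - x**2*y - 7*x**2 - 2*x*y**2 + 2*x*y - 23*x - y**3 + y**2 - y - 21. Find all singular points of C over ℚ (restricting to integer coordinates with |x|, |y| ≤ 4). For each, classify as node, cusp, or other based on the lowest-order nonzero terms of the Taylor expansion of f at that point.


Singular points: {(-3, 2)}; classification: cusp.

Compute partial derivatives:
  f_x = -3*x**2 - 2*x*y - 14*x - 2*y**2 + 2*y - 23.
  f_y = -x**2 - 4*x*y + 2*x - 3*y**2 + 2*y - 1.
Scan x_0 ∈ {−4, ..., 4}. For each x_0, f_y(x_0, y) is a polynomial in y; find its integer roots y ∈ {−4, ..., 4}, then test f_x and f at those candidates.
  x = -4: f_y(-4, y) = -3*y**2 + 18*y - 25; no integer root y with |y| ≤ 4.
  x = -3: f_y(-3, y) = -3*y**2 + 14*y - 16; vanishes at y ∈ {2}. (-3, 2): f_x = 0, f = 0 — SINGULAR.
  x = -2: f_y(-2, y) = -3*y**2 + 10*y - 9; no integer root y with |y| ≤ 4.
  x = -1: f_y(-1, y) = -3*y**2 + 6*y - 4; no integer root y with |y| ≤ 4.
  x = 0: f_y(0, y) = -3*y**2 + 2*y - 1; no integer root y with |y| ≤ 4.
  x = 1: f_y(1, y) = -3*y**2 - 2*y; vanishes at y ∈ {0}. (1, 0): f_x = -40 ≠ 0.
  x = 2: f_y(2, y) = -3*y**2 - 6*y - 1; no integer root y with |y| ≤ 4.
  x = 3: f_y(3, y) = -3*y**2 - 10*y - 4; no integer root y with |y| ≤ 4.
  x = 4: f_y(4, y) = -3*y**2 - 14*y - 9; no integer root y with |y| ≤ 4.
Only singular point on the grid: (-3, 2).
Classify: substitute x = -3 + u, y = 2 + v and expand: f = -u**3 - u**2*v - 2*u*v**2 - v**3 + v**2.
No constant or linear terms (consistent with a singular point). Quadratic part: v**2. Cubic part: -u**3 - u**2*v - 2*u*v**2 - v**3.
The quadratic part v**2 is a perfect square, so there is a single (double) tangent line v = 0, i.e. y = 2. Restricting the cubic part to that line (v = 0) leaves -u**3 ≠ 0, so f is not divisible by v and the branch is v² ≈ u**3 to lowest order — this is a cusp.
Classification: cusp.


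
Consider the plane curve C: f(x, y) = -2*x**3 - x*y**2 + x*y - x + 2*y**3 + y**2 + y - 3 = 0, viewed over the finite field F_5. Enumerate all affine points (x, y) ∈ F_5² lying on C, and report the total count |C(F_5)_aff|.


Affine F_5-points: {(0, 4), (1, 4), (3, 0), (4, 0), (4, 4)}; count = 5.

For each of the 25 pairs (x, y) ∈ F_5², evaluate f(x, y) mod 5. Record the zeros.
  x = 0: [0↦2, 1↦1, 2↦4, 3↦3, 4↦0]  zeros at y ∈ {4}
  x = 1: [0↦4, 1↦3, 2↦4, 3↦4, 4↦0]  zeros at y ∈ {4}
  x = 2: [0↦4, 1↦3, 2↦2, 3↦3, 4↦3]  zeros at y ∈ ∅
  x = 3: [0↦0, 1↦4, 2↦1, 3↦3, 4↦2]  zeros at y ∈ {0}
  x = 4: [0↦0, 1↦4, 2↦4, 3↦2, 4↦0]  zeros at y ∈ {0, 4}
Collecting zeros: affine points = {(0, 4), (1, 4), (3, 0), (4, 0), (4, 4)}.
Total count |C(F_5)_aff| = 5.


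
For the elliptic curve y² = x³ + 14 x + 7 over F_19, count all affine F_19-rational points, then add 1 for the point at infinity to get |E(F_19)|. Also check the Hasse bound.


Affine points = {(0, 8), (0, 11), (2, 9), (2, 10), (3, 0), (7, 7), (7, 12), (8, 2), (8, 17), (9, 8), (9, 11), (10, 8), (10, 11), (13, 7), (13, 12), (15, 1), (15, 18), (17, 3), (17, 16), (18, 7), (18, 12)}; affine count = 21; |E(F_19)| = 22.

Discriminant check: Δ ∝ 4a³ + 27b² = 4·14³ + 27·7² = 4·2744 + 27·49 ≡ 6 (mod 19). Nonzero ⇒ E is nonsingular.
For each x ∈ F_19, compute rhs = x³ + 14·x + 7 mod 19, then count y ∈ F_19 with y² ≡ rhs.
  x = 0: rhs = 7, matching y values: 8, 11 (2 points).
  x = 1: rhs = 3, matching y values: none (0 points).
  x = 2: rhs = 5, matching y values: 9, 10 (2 points).
  x = 3: rhs = 0, matching y values: 0 (1 points).
  x = 4: rhs = 13, matching y values: none (0 points).
  x = 5: rhs = 12, matching y values: none (0 points).
  x = 6: rhs = 3, matching y values: none (0 points).
  x = 7: rhs = 11, matching y values: 7, 12 (2 points).
  x = 8: rhs = 4, matching y values: 2, 17 (2 points).
  x = 9: rhs = 7, matching y values: 8, 11 (2 points).
  x = 10: rhs = 7, matching y values: 8, 11 (2 points).
  x = 11: rhs = 10, matching y values: none (0 points).
  x = 12: rhs = 3, matching y values: none (0 points).
  x = 13: rhs = 11, matching y values: 7, 12 (2 points).
  x = 14: rhs = 2, matching y values: none (0 points).
  x = 15: rhs = 1, matching y values: 1, 18 (2 points).
  x = 16: rhs = 14, matching y values: none (0 points).
  x = 17: rhs = 9, matching y values: 3, 16 (2 points).
  x = 18: rhs = 11, matching y values: 7, 12 (2 points).
Total affine count: 21.
Full point count |E(F_19)| = 21 + 1 = 22.
Hasse bound: |22 − (19+1)| = |2| = 2 ≤ 2√19 ≈ 8.7178 ✓.


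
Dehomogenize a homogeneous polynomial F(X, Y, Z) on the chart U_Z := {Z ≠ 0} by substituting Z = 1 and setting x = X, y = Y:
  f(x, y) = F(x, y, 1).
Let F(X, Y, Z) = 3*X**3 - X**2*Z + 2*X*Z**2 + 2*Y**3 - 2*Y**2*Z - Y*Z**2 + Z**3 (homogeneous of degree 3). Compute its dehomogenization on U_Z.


f(x, y) = 3*x**3 - x**2 + 2*x + 2*y**3 - 2*y**2 - y + 1

On U_Z we set Z = 1. Each monomial c·X^i·Y^j·Z^k in F becomes c·x^i·y^j·1^k = c·x^i·y^j.
Substituting Z = 1: F(X, Y, 1) = 3*x**3 - x**2 + 2*x + 2*y**3 - 2*y**2 - y + 1.
Note: deg(f) ≤ deg(F) = 3; strict inequality happens when F is divisible by Z (lost terms).


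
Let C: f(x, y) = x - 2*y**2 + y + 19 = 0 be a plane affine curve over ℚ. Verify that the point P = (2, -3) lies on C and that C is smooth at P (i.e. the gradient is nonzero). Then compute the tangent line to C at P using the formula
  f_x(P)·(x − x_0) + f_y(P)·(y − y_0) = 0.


Tangent line at P: x + 13*y + 37 = 0.

Step 1: f(2, -3) = 0, so P lies on C.
Step 2: partial derivatives
  f_x(x, y) = 1, f_y(x, y) = 1 - 4*y.
  f_x(P) = 1, f_y(P) = 13 (gradient nonzero, so P is smooth).
Step 3: tangent line at P: 1·(x − 2) + 13·(y − -3) = 0.
Expanding: x + 13*y + 37 = 0.


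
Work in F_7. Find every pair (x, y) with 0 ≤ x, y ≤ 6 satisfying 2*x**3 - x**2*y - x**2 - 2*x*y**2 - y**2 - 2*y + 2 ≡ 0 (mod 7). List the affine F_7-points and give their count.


Affine F_7-points: {(2, 0), (2, 3), (3, 3), (4, 2), (4, 3), (5, 1)}; count = 6.

For each of the 49 pairs (x, y) ∈ F_7², evaluate f(x, y) mod 7. Record the zeros.
  x = 0: [0↦2, 1↦6, 2↦1, 3↦1, 4↦6, 5↦2, 6↦3]  zeros at y ∈ ∅
  x = 1: [0↦3, 1↦4, 2↦6, 3↦2, 4↦6, 5↦4, 6↦3]  zeros at y ∈ ∅
  x = 2: [0↦0, 1↦3, 2↦3, 3↦0, 4↦1, 5↦6, 6↦1]  zeros at y ∈ {0, 3}
  x = 3: [0↦5, 1↦1, 2↦4, 3↦0, 4↦3, 5↦6, 6↦2]  zeros at y ∈ {3}
  x = 4: [0↦2, 1↦3, 2↦0, 3↦0, 4↦3, 5↦2, 6↦4]  zeros at y ∈ {2, 3}
  x = 5: [0↦3, 1↦0, 2↦3, 3↦5, 4↦6, 5↦6, 6↦5]  zeros at y ∈ {1}
  x = 6: [0↦6, 1↦4, 2↦4, 3↦6, 4↦3, 5↦2, 6↦3]  zeros at y ∈ ∅
Collecting zeros: affine points = {(2, 0), (2, 3), (3, 3), (4, 2), (4, 3), (5, 1)}.
Total count |C(F_7)_aff| = 6.


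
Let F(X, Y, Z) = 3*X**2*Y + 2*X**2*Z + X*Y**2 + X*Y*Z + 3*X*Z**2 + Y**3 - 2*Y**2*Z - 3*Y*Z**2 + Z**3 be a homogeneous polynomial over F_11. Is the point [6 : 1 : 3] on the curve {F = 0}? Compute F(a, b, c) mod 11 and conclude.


F(6,1,3) ≡ 10 (mod 11); P is NOT on the curve.

Evaluate F(6, 1, 3) term-by-term (mod 11).
  3*X**2*Y ↦ 3·36·1·1 = 108
  2*X**2*Z ↦ 2·36·1·3 = 216
  X*Y**2 ↦ 1·6·1·1 = 6
  X*Y*Z ↦ 1·6·1·3 = 18
  3*X*Z**2 ↦ 3·6·1·9 = 162
  Y**3 ↦ 1·1·1·1 = 1
  -2*Y**2*Z ↦ -2·1·1·3 = -6
  -3*Y*Z**2 ↦ -3·1·1·9 = -27
  Z**3 ↦ 1·1·1·27 = 27
Sum: F(6, 1, 3) = (108) + (216) + (6) + (18) + (162) + (1) + (-6) + (-27) + (27) = 505.
Reducing mod 11: 505 ≡ 10 (mod 11).
Since F(a, b, c) ≡ 10 ≠ 0 (mod 11), P does NOT lie on the curve.


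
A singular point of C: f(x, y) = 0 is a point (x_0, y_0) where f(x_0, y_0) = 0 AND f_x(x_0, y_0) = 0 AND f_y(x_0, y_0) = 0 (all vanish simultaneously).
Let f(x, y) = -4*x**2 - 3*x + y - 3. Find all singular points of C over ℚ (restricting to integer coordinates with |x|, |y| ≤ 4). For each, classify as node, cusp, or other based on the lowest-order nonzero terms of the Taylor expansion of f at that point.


No singular points in the scanned grid; C is smooth there.

Compute partial derivatives:
  f_x = -8*x - 3.
  f_y = 1.
f_y = 1 is a nonzero constant, so f_y never vanishes: no point (x, y) can satisfy f = f_x = f_y = 0. In particular no (x, y) ∈ {−4, ..., 4}² is singular; the curve is smooth.


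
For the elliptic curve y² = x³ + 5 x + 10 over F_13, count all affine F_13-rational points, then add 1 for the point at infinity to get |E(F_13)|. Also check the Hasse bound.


Affine points = {(0, 6), (0, 7), (1, 4), (1, 9), (3, 0), (4, 4), (4, 9), (5, 2), (5, 11), (6, 3), (6, 10), (8, 4), (8, 9), (9, 2), (9, 11), (12, 2), (12, 11)}; affine count = 17; |E(F_13)| = 18.

Discriminant check: Δ ∝ 4a³ + 27b² = 4·5³ + 27·10² = 4·125 + 27·100 ≡ 2 (mod 13). Nonzero ⇒ E is nonsingular.
For each x ∈ F_13, compute rhs = x³ + 5·x + 10 mod 13, then count y ∈ F_13 with y² ≡ rhs.
  x = 0: rhs = 10, matching y values: 6, 7 (2 points).
  x = 1: rhs = 3, matching y values: 4, 9 (2 points).
  x = 2: rhs = 2, matching y values: none (0 points).
  x = 3: rhs = 0, matching y values: 0 (1 points).
  x = 4: rhs = 3, matching y values: 4, 9 (2 points).
  x = 5: rhs = 4, matching y values: 2, 11 (2 points).
  x = 6: rhs = 9, matching y values: 3, 10 (2 points).
  x = 7: rhs = 11, matching y values: none (0 points).
  x = 8: rhs = 3, matching y values: 4, 9 (2 points).
  x = 9: rhs = 4, matching y values: 2, 11 (2 points).
  x = 10: rhs = 7, matching y values: none (0 points).
  x = 11: rhs = 5, matching y values: none (0 points).
  x = 12: rhs = 4, matching y values: 2, 11 (2 points).
Total affine count: 17.
Full point count |E(F_13)| = 17 + 1 = 18.
Hasse bound: |18 − (13+1)| = |4| = 4 ≤ 2√13 ≈ 7.2111 ✓.


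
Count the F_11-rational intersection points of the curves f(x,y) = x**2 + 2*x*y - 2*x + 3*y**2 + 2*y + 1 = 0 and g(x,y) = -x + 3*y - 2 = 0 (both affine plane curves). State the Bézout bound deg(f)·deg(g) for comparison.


Common zeros: {(0, 8), (3, 9)}; count = 2; Bézout bound = 2.

deg(f) = 2, deg(g) = 1, so Bézout bound = 2.
Scan x ∈ F_11. For each x, list the y ∈ F_11 with f(x, y) ≡ 0 and those with g(x, y) ≡ 0 (mod 11); the common zeros in that column are the intersection.
  x = 0: f ≡ 0 at y ∈ {6, 8}; g ≡ 0 at y ∈ {8}; common: {8}.
  x = 1: f ≡ 0 at y ∈ {0, 6}; g ≡ 0 at y ∈ {1}; common: ∅.
  x = 2: f ≡ 0 at y ∈ ∅; g ≡ 0 at y ∈ {5}; common: ∅.
  x = 3: f ≡ 0 at y ∈ {3, 9}; g ≡ 0 at y ∈ {9}; common: {9}.
  x = 4: f ≡ 0 at y ∈ {1, 3}; g ≡ 0 at y ∈ {2}; common: ∅.
  x = 5: f ≡ 0 at y ∈ ∅; g ≡ 0 at y ∈ {6}; common: ∅.
  x = 6: f ≡ 0 at y ∈ ∅; g ≡ 0 at y ∈ {10}; common: ∅.
  x = 7: f ≡ 0 at y ∈ {1}; g ≡ 0 at y ∈ {3}; common: ∅.
  x = 8: f ≡ 0 at y ∈ {8}; g ≡ 0 at y ∈ {7}; common: ∅.
  x = 9: f ≡ 0 at y ∈ ∅; g ≡ 0 at y ∈ {0}; common: ∅.
  x = 10: f ≡ 0 at y ∈ ∅; g ≡ 0 at y ∈ {4}; common: ∅.
Collecting: common zeros = {(0, 8), (3, 9)}, so the count is 2.
Comparison with the Bézout bound: 2 ≤ 2 = deg(f)·deg(g), as expected for curves with no common component (the bound is attained).
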